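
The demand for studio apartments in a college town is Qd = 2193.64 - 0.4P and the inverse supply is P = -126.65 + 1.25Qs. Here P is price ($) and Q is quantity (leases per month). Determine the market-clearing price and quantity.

In direct form, Qs = 101.32 + 0.8P.
Set Qd = Qs: 2193.64 - 0.4P = 101.32 + 0.8P, so 2092.32 = 1.2P and P* = 1743.6.
Substitute back: Q* = 2193.64 - 0.4(1743.6) = 1496.2.

P* = 1743.6, Q* = 1496.2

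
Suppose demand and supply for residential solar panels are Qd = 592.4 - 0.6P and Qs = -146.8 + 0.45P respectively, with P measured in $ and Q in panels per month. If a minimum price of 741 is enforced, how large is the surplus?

Surplus = 38.85

Evaluating both curves at the floor price 741 gives Qd = 147.8, Qs = 186.65.
Surplus = Qs - Qd = 186.65 - 147.8 = 38.85.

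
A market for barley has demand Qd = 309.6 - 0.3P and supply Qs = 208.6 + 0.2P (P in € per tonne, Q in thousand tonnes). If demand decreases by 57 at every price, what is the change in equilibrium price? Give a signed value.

At equilibrium Qd = Qs, so 309.6 - 0.3P = 208.6 + 0.2P; collecting terms, 101 = 0.5P and P* = 202.
Substitute back: Q* = 309.6 - 0.3(202) = 249.
After the shift, demand is Qd = 252.6 - 0.3P.
The new intersection has 44 = 0.5P, i.e. P = 88, Q = 226.2.
ΔP = 88 - 202 = -114.

ΔP = -114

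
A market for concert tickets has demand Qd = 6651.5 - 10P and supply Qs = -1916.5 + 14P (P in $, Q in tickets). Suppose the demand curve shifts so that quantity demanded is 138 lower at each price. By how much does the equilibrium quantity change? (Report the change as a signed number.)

ΔQ = -80.5

At equilibrium Qd = Qs, so 6651.5 - 10P = -1916.5 + 14P; collecting terms, 8568 = 24P and P* = 357.
Plugging P* into demand: Q* = 6651.5 - 10(357) = 3081.5.
After the shift, demand is Qd = 6513.5 - 10P.
New equilibrium: 8430 = 24P, so P = 351.25 and Q = 3001.
ΔQ = 3001 - 3081.5 = -80.5.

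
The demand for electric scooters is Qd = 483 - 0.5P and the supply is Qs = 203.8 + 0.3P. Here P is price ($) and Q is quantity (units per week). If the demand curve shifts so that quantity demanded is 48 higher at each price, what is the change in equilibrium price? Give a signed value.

Equating demand and supply, 483 - 0.5P = 203.8 + 0.3P gives 0.8P = 279.2, so P* = 349.
From the demand curve, Q* = 483 - 0.5(349) = 308.5.
After the shift, demand is Qd = 531 - 0.5P.
The new intersection has 327.2 = 0.8P, i.e. P = 409, Q = 326.5.
ΔP = 409 - 349 = 60.

ΔP = 60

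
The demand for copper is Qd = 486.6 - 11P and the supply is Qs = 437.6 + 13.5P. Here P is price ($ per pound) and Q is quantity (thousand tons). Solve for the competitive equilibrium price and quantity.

At equilibrium Qd = Qs, so 486.6 - 11P = 437.6 + 13.5P; collecting terms, 49 = 24.5P and P* = 2.
Then Q* = 486.6 - 11(2) = 464.6.

P* = 2, Q* = 464.6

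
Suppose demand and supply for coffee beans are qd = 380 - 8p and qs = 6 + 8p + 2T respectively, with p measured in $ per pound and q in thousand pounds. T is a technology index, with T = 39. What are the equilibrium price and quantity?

p* = 18.5, q* = 232

With T = 39, supply is qs = 84 + 8p.
At equilibrium qd = qs, so 380 - 8p = 84 + 8p; collecting terms, 296 = 16p and p* = 18.5.
Plugging p* into demand: q* = 380 - 8(18.5) = 232.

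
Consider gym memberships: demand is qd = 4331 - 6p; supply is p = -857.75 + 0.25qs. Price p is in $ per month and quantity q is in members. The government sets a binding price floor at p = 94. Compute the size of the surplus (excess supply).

Surplus = 40

Rewriting in direct form: qs = 3431 + 4p.
With p fixed at 94, quantity demanded is 3767 and quantity supplied is 3807.
Surplus = qs - qd = 3807 - 3767 = 40.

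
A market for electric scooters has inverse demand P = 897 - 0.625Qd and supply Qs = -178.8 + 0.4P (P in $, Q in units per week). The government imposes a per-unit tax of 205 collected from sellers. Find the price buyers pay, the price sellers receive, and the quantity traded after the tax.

In direct form, Qd = 1435.2 - 1.6P.
The tax drives a wedge P_b - P_s = 205. Substituting P_s = P_b - 205 into supply: Qs = -260.8 + 0.4P_b.
Equate demand and the shifted supply: 1435.2 - 1.6P_b = -260.8 + 0.4P_b, giving 2P_b = 1696, so P_b = 848.
So P_s = 643 and the quantity traded is Q = 1435.2 - 1.6(848) = 78.4.

P_b = 848, P_s = 643, Q = 78.4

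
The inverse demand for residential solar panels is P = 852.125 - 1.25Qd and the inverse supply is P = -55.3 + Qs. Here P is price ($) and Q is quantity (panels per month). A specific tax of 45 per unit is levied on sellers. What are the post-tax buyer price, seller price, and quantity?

Solving each curve for Q: Qd = 681.7 - 0.8P and Qs = 55.3 + P.
With a tax of 45 on sellers, they supply based on the net price P_s = P_b - 45, so Qs = 10.3 + P_b.
Market clearing requires 681.7 - 0.8P_b = 10.3 + P_b; hence 671.4 = 1.8P_b and P_b = 373.
So P_s = 328 and the quantity traded is Q = 681.7 - 0.8(373) = 383.3.

P_b = 373, P_s = 328, Q = 383.3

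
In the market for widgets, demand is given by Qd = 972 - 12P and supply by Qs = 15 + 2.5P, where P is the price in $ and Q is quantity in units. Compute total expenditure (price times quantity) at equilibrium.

The market clears where 972 - 12P = 15 + 2.5P. Rearranging, 14.5P = 957, hence P* = 66.
Plugging P* into demand: Q* = 972 - 12(66) = 180.
Total expenditure = P* × Q* = 66 × 180 = 11880.

Total expenditure = 11880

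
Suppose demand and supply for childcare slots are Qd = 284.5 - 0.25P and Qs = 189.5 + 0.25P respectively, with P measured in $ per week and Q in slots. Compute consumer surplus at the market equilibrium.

Set Qd = Qs: 284.5 - 0.25P = 189.5 + 0.25P, so 95 = 0.5P and P* = 190.
From the demand curve, Q* = 284.5 - 0.25(190) = 237.
Demand choke price (Qd = 0): P = 284.5/0.25 = 1138. Consumer surplus = ½ × (1138 - 190) × 237 = 112338.

Consumer surplus = 112338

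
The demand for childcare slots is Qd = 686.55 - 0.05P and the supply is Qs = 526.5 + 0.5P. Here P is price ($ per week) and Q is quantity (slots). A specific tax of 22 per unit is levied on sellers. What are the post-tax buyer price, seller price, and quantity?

Sellers keep P_s = P_b - 22 per unit, so supply in terms of the buyer price is Qs = 515.5 + 0.5P_b.
Set Qd = Qs: 686.55 - 0.05P_b = 515.5 + 0.5P_b, so 171.05 = 0.55P_b and P_b = 311.
Then P_s = 311 - 22 = 289 and Q = 686.55 - 0.05(311) = 671.

P_b = 311, P_s = 289, Q = 671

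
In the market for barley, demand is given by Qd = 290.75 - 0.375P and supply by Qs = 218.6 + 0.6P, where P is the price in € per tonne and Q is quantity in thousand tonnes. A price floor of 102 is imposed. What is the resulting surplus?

At P = 102: Qd = 252.5 and Qs = 279.8.
Surplus = Qs - Qd = 279.8 - 252.5 = 27.3.

Surplus = 27.3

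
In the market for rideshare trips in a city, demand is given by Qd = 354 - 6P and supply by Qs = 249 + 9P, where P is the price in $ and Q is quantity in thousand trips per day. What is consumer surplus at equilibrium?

At equilibrium Qd = Qs, so 354 - 6P = 249 + 9P; collecting terms, 105 = 15P and P* = 7.
Substitute back: Q* = 354 - 6(7) = 312.
Demand choke price (Qd = 0): P = 354/6 = 59. Consumer surplus = ½ × (59 - 7) × 312 = 8112.

Consumer surplus = 8112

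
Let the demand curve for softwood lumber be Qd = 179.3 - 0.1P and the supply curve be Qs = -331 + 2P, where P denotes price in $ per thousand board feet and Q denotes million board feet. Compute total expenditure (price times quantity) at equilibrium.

At equilibrium Qd = Qs, so 179.3 - 0.1P = -331 + 2P; collecting terms, 510.3 = 2.1P and P* = 243.
Then Q* = 179.3 - 0.1(243) = 155.
Total expenditure = P* × Q* = 243 × 155 = 37665.

Total expenditure = 37665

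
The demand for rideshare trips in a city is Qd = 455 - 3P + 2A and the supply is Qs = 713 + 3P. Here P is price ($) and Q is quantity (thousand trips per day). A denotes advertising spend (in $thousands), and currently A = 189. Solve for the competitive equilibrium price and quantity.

With A = 189, demand is Qd = 833 - 3P.
Equating demand and supply, 833 - 3P = 713 + 3P gives 6P = 120, so P* = 20.
Substitute back: Q* = 833 - 3(20) = 773.

P* = 20, Q* = 773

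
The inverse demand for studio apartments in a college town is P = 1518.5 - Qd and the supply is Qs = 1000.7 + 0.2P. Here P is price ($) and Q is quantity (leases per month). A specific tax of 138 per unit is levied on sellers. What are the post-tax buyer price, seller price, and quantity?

Solving each curve for Q: Qd = 1518.5 - P.
With a tax of 138 on sellers, they supply based on the net price P_s = P_b - 138, so Qs = 973.1 + 0.2P_b.
Market clearing requires 1518.5 - P_b = 973.1 + 0.2P_b; hence 545.4 = 1.2P_b and P_b = 454.5.
Then P_s = 454.5 - 138 = 316.5 and Q = 1518.5 - 454.5 = 1064.

P_b = 454.5, P_s = 316.5, Q = 1064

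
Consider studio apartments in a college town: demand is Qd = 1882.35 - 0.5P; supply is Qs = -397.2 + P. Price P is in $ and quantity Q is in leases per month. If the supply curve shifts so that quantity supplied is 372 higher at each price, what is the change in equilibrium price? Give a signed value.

ΔP = -248

At equilibrium Qd = Qs, so 1882.35 - 0.5P = -397.2 + P; collecting terms, 2279.55 = 1.5P and P* = 1519.7.
Plugging P* into demand: Q* = 1882.35 - 0.5(1519.7) = 1122.5.
After the shift, supply is Qs = -25.2 + P.
The new intersection has 1907.55 = 1.5P, i.e. P = 1271.7, Q = 1246.5.
ΔP = 1271.7 - 1519.7 = -248.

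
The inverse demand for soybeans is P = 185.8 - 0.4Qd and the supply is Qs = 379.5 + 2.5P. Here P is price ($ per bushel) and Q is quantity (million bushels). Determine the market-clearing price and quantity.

In direct form, Qd = 464.5 - 2.5P.
The market clears where 464.5 - 2.5P = 379.5 + 2.5P. Rearranging, 5P = 85, hence P* = 17.
Substitute back: Q* = 464.5 - 2.5(17) = 422.

P* = 17, Q* = 422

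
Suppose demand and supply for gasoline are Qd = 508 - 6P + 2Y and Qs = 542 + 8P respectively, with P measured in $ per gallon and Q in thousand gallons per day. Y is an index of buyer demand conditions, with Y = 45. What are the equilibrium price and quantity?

P* = 4, Q* = 574

With Y = 45, demand is Qd = 598 - 6P.
Set Qd = Qs: 598 - 6P = 542 + 8P, so 56 = 14P and P* = 4.
Then Q* = 598 - 6(4) = 574.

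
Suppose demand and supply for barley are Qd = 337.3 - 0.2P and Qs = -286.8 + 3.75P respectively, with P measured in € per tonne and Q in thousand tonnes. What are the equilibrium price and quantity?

P* = 158, Q* = 305.7

The market clears where 337.3 - 0.2P = -286.8 + 3.75P. Rearranging, 3.95P = 624.1, hence P* = 158.
Substitute back: Q* = 337.3 - 0.2(158) = 305.7.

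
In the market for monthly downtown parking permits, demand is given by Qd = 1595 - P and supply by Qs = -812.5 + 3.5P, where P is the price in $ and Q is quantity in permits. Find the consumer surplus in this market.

The market clears where 1595 - P = -812.5 + 3.5P. Rearranging, 4.5P = 2407.5, hence P* = 535.
From the demand curve, Q* = 1595 - 535 = 1060.
Demand choke price (Qd = 0): P = 1595. Consumer surplus = ½ × (1595 - 535) × 1060 = 561800.

Consumer surplus = 561800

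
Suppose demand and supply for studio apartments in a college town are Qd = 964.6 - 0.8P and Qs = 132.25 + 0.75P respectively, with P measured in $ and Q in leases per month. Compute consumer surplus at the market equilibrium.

Consumer surplus = 178890.625

The market clears where 964.6 - 0.8P = 132.25 + 0.75P. Rearranging, 1.55P = 832.35, hence P* = 537.
From the demand curve, Q* = 964.6 - 0.8(537) = 535.
Demand choke price (Qd = 0): P = 964.6/0.8 = 1205.75. Consumer surplus = ½ × (1205.75 - 537) × 535 = 178890.625.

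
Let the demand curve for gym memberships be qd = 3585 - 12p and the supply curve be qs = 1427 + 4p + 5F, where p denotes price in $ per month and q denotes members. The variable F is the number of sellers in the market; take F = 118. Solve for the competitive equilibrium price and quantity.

With F = 118, supply is qs = 2017 + 4p.
At equilibrium qd = qs, so 3585 - 12p = 2017 + 4p; collecting terms, 1568 = 16p and p* = 98.
Plugging p* into demand: q* = 3585 - 12(98) = 2409.

p* = 98, q* = 2409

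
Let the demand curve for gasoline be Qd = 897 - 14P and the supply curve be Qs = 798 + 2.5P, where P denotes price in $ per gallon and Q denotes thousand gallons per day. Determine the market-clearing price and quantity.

P* = 6, Q* = 813

Set Qd = Qs: 897 - 14P = 798 + 2.5P, so 99 = 16.5P and P* = 6.
Substitute back: Q* = 897 - 14(6) = 813.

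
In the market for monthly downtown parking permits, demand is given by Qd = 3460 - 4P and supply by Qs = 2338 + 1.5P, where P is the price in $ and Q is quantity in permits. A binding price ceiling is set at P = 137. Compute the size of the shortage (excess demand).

Evaluating both curves at the ceiling price 137 gives Qd = 2912, Qs = 2543.5.
Shortage = Qd - Qs = 2912 - 2543.5 = 368.5.

Shortage = 368.5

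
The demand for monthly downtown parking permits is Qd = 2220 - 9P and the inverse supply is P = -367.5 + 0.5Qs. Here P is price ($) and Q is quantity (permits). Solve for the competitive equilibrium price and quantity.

P* = 135, Q* = 1005

Rewriting in direct form: Qs = 735 + 2P.
Equating demand and supply, 2220 - 9P = 735 + 2P gives 11P = 1485, so P* = 135.
Plugging P* into demand: Q* = 2220 - 9(135) = 1005.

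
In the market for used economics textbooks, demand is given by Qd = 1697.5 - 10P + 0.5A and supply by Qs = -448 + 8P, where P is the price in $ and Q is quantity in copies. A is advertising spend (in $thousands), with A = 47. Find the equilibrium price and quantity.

With A = 47, demand is Qd = 1721 - 10P.
Equating demand and supply, 1721 - 10P = -448 + 8P gives 18P = 2169, so P* = 120.5.
Then Q* = 1721 - 10(120.5) = 516.

P* = 120.5, Q* = 516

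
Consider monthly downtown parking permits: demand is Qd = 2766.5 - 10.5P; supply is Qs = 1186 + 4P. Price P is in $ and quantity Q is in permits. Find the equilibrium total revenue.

At equilibrium Qd = Qs, so 2766.5 - 10.5P = 1186 + 4P; collecting terms, 1580.5 = 14.5P and P* = 109.
From the demand curve, Q* = 2766.5 - 10.5(109) = 1622.
Total revenue = P* × Q* = 109 × 1622 = 176798.

Total revenue = 176798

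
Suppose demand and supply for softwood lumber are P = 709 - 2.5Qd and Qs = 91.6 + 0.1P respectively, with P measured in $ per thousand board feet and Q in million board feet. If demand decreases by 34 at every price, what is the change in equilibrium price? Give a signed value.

ΔP = -68

In direct form, Qd = 283.6 - 0.4P.
Set Qd = Qs: 283.6 - 0.4P = 91.6 + 0.1P, so 192 = 0.5P and P* = 384.
Then Q* = 283.6 - 0.4(384) = 130.
After the shift, demand is Qd = 249.6 - 0.4P.
The new intersection has 158 = 0.5P, i.e. P = 316, Q = 123.2.
ΔP = 316 - 384 = -68.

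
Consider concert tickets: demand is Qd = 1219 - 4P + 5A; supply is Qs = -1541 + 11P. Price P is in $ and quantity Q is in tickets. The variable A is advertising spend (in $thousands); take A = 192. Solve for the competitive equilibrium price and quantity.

With A = 192, demand is Qd = 2179 - 4P.
Equating demand and supply, 2179 - 4P = -1541 + 11P gives 15P = 3720, so P* = 248.
Substitute back: Q* = 2179 - 4(248) = 1187.

P* = 248, Q* = 1187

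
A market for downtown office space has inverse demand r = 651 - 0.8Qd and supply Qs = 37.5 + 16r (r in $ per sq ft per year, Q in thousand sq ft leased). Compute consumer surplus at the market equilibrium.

Inverting to quantity form: Qd = 813.75 - 1.25r.
At equilibrium Qd = Qs, so 813.75 - 1.25r = 37.5 + 16r; collecting terms, 776.25 = 17.25r and r* = 45.
Plugging r* into demand: Q* = 813.75 - 1.25(45) = 757.5.
Demand choke price (Qd = 0): r = 813.75/1.25 = 651. Consumer surplus = ½ × (651 - 45) × 757.5 = 229522.5.

Consumer surplus = 229522.5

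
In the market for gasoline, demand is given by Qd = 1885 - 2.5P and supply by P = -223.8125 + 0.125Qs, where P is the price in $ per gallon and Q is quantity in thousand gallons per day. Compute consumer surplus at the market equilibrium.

Solving each curve for Q: Qs = 1790.5 + 8P.
The market clears where 1885 - 2.5P = 1790.5 + 8P. Rearranging, 10.5P = 94.5, hence P* = 9.
Then Q* = 1885 - 2.5(9) = 1862.5.
Demand choke price (Qd = 0): P = 1885/2.5 = 754. Consumer surplus = ½ × (754 - 9) × 1862.5 = 693781.25.

Consumer surplus = 693781.25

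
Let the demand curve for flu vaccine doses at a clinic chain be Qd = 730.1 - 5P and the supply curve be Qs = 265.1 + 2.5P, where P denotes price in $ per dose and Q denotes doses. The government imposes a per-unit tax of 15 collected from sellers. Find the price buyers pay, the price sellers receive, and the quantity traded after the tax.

P_b = 67, P_s = 52, Q = 395.1

The tax drives a wedge P_b - P_s = 15. Substituting P_s = P_b - 15 into supply: Qs = 227.6 + 2.5P_b.
Market clearing requires 730.1 - 5P_b = 227.6 + 2.5P_b; hence 502.5 = 7.5P_b and P_b = 67.
So P_s = 52 and the quantity traded is Q = 730.1 - 5(67) = 395.1.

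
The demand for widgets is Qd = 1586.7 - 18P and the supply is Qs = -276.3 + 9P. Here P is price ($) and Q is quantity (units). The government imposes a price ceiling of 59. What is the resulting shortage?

Shortage = 270

With P fixed at 59, quantity demanded is 524.7 and quantity supplied is 254.7.
Shortage = Qd - Qs = 524.7 - 254.7 = 270.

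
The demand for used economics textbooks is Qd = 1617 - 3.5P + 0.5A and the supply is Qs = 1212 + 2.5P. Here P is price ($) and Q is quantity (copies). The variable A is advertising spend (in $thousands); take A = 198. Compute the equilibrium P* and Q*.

With A = 198, demand is Qd = 1716 - 3.5P.
At equilibrium Qd = Qs, so 1716 - 3.5P = 1212 + 2.5P; collecting terms, 504 = 6P and P* = 84.
Then Q* = 1716 - 3.5(84) = 1422.

P* = 84, Q* = 1422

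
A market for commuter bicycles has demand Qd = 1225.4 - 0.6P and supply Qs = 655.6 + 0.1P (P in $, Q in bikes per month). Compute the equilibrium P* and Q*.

P* = 814, Q* = 737

Set Qd = Qs: 1225.4 - 0.6P = 655.6 + 0.1P, so 569.8 = 0.7P and P* = 814.
From the demand curve, Q* = 1225.4 - 0.6(814) = 737.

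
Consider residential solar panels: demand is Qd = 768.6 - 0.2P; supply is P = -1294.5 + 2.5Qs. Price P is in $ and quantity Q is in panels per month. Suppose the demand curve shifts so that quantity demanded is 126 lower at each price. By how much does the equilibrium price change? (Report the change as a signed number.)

ΔP = -210

Inverting to quantity form: Qs = 517.8 + 0.4P.
Set Qd = Qs: 768.6 - 0.2P = 517.8 + 0.4P, so 250.8 = 0.6P and P* = 418.
Then Q* = 768.6 - 0.2(418) = 685.
After the shift, demand is Qd = 642.6 - 0.2P.
New equilibrium: 124.8 = 0.6P, so P = 208 and Q = 601.
ΔP = 208 - 418 = -210.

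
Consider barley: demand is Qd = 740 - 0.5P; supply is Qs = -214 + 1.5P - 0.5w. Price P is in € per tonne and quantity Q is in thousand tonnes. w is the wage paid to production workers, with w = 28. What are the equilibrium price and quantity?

With w = 28, supply is Qs = -228 + 1.5P.
At equilibrium Qd = Qs, so 740 - 0.5P = -228 + 1.5P; collecting terms, 968 = 2P and P* = 484.
Plugging P* into demand: Q* = 740 - 0.5(484) = 498.

P* = 484, Q* = 498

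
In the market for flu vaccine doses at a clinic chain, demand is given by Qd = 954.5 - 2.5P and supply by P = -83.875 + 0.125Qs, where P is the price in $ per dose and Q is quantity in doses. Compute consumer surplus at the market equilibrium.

Rewriting in direct form: Qs = 671 + 8P.
Equating demand and supply, 954.5 - 2.5P = 671 + 8P gives 10.5P = 283.5, so P* = 27.
Substitute back: Q* = 954.5 - 2.5(27) = 887.
Demand choke price (Qd = 0): P = 954.5/2.5 = 381.8. Consumer surplus = ½ × (381.8 - 27) × 887 = 157353.8.

Consumer surplus = 157353.8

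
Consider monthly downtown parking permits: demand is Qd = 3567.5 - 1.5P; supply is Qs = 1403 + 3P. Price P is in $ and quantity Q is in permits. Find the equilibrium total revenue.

Set Qd = Qs: 3567.5 - 1.5P = 1403 + 3P, so 2164.5 = 4.5P and P* = 481.
From the demand curve, Q* = 3567.5 - 1.5(481) = 2846.
Total revenue = P* × Q* = 481 × 2846 = 1368926.

Total revenue = 1368926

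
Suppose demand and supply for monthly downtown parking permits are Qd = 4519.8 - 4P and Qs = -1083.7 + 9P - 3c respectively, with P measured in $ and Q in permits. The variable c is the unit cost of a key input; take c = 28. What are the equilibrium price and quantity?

P* = 437.5, Q* = 2769.8

With c = 28, supply is Qs = -1167.7 + 9P.
The market clears where 4519.8 - 4P = -1167.7 + 9P. Rearranging, 13P = 5687.5, hence P* = 437.5.
Plugging P* into demand: Q* = 4519.8 - 4(437.5) = 2769.8.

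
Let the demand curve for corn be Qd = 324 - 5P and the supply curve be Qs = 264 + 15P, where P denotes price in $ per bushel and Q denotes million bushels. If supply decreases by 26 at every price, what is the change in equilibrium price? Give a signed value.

The market clears where 324 - 5P = 264 + 15P. Rearranging, 20P = 60, hence P* = 3.
Substitute back: Q* = 324 - 5(3) = 309.
After the shift, supply is Qs = 238 + 15P.
Re-solving, 20P = 86 gives P = 4.3 and Q = 302.5.
ΔP = 4.3 - 3 = 1.3.

ΔP = 1.3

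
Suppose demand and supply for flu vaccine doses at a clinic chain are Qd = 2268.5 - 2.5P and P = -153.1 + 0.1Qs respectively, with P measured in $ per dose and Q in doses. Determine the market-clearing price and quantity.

P* = 59, Q* = 2121

Solving each curve for Q: Qs = 1531 + 10P.
Equating demand and supply, 2268.5 - 2.5P = 1531 + 10P gives 12.5P = 737.5, so P* = 59.
From the demand curve, Q* = 2268.5 - 2.5(59) = 2121.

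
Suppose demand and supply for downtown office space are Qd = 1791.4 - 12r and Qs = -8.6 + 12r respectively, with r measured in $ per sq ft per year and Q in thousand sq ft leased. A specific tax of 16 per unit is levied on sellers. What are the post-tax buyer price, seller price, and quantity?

With a tax of 16 on sellers, they supply based on the net price r_s = r_b - 16, so Qs = -200.6 + 12r_b.
Set Qd = Qs: 1791.4 - 12r_b = -200.6 + 12r_b, so 1992 = 24r_b and r_b = 83.
So r_s = 67 and the quantity traded is Q = 1791.4 - 12(83) = 795.4.

r_b = 83, r_s = 67, Q = 795.4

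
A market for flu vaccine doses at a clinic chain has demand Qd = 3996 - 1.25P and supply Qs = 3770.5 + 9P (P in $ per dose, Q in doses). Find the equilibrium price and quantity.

P* = 22, Q* = 3968.5

Equating demand and supply, 3996 - 1.25P = 3770.5 + 9P gives 10.25P = 225.5, so P* = 22.
Plugging P* into demand: Q* = 3996 - 1.25(22) = 3968.5.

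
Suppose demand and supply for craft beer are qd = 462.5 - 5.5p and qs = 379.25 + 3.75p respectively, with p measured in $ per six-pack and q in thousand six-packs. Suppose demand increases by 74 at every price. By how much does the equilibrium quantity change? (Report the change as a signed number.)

Δq = 30

Set qd = qs: 462.5 - 5.5p = 379.25 + 3.75p, so 83.25 = 9.25p and p* = 9.
Plugging p* into demand: q* = 462.5 - 5.5(9) = 413.
After the shift, demand is qd = 536.5 - 5.5p.
Re-solving, 9.25p = 157.25 gives p = 17 and q = 443.
Δq = 443 - 413 = 30.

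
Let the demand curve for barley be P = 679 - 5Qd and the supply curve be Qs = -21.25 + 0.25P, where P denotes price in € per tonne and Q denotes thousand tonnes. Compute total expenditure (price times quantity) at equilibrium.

Total expenditure = 23034

In direct form, Qd = 135.8 - 0.2P.
Equating demand and supply, 135.8 - 0.2P = -21.25 + 0.25P gives 0.45P = 157.05, so P* = 349.
Substitute back: Q* = 135.8 - 0.2(349) = 66.
Total expenditure = P* × Q* = 349 × 66 = 23034.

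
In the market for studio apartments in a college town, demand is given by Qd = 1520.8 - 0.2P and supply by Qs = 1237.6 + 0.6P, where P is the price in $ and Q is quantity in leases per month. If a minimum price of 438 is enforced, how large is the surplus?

Surplus = 67.2

Evaluating both curves at the floor price 438 gives Qd = 1433.2, Qs = 1500.4.
Surplus = Qs - Qd = 1500.4 - 1433.2 = 67.2.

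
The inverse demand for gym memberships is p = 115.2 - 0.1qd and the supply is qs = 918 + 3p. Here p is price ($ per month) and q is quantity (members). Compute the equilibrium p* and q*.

p* = 18, q* = 972

Solving each curve for q: qd = 1152 - 10p.
The market clears where 1152 - 10p = 918 + 3p. Rearranging, 13p = 234, hence p* = 18.
Then q* = 1152 - 10(18) = 972.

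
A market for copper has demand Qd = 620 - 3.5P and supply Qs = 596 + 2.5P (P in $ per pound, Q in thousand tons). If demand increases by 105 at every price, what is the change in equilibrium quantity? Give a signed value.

ΔQ = 43.75

At equilibrium Qd = Qs, so 620 - 3.5P = 596 + 2.5P; collecting terms, 24 = 6P and P* = 4.
From the demand curve, Q* = 620 - 3.5(4) = 606.
After the shift, demand is Qd = 725 - 3.5P.
New equilibrium: 129 = 6P, so P = 21.5 and Q = 649.75.
ΔQ = 649.75 - 606 = 43.75.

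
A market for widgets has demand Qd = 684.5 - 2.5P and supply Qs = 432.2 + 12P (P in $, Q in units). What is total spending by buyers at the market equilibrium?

Total spending by buyers = 11153.4

The market clears where 684.5 - 2.5P = 432.2 + 12P. Rearranging, 14.5P = 252.3, hence P* = 17.4.
Then Q* = 684.5 - 2.5(17.4) = 641.
Total spending by buyers = P* × Q* = 17.4 × 641 = 11153.4.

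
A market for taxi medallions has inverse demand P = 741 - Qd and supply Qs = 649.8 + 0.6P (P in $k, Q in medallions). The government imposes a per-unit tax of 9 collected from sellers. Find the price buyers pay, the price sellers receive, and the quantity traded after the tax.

In direct form, Qd = 741 - P.
Sellers keep P_s = P_b - 9 per unit, so supply in terms of the buyer price is Qs = 644.4 + 0.6P_b.
Equate demand and the shifted supply: 741 - P_b = 644.4 + 0.6P_b, giving 1.6P_b = 96.6, so P_b = 60.375.
Then P_s = 60.375 - 9 = 51.375 and Q = 741 - 60.375 = 680.625.

P_b = 60.375, P_s = 51.375, Q = 680.625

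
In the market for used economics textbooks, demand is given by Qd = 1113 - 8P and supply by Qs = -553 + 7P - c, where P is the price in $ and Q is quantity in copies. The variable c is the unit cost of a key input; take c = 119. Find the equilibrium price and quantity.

P* = 119, Q* = 161

With c = 119, supply is Qs = -672 + 7P.
Set Qd = Qs: 1113 - 8P = -672 + 7P, so 1785 = 15P and P* = 119.
Substitute back: Q* = 1113 - 8(119) = 161.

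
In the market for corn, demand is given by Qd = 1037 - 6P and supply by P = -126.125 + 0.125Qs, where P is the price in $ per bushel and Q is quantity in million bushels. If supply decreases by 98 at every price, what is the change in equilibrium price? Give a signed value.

ΔP = 7

Inverting to quantity form: Qs = 1009 + 8P.
Set Qd = Qs: 1037 - 6P = 1009 + 8P, so 28 = 14P and P* = 2.
Plugging P* into demand: Q* = 1037 - 6(2) = 1025.
After the shift, supply is Qs = 911 + 8P.
New equilibrium: 126 = 14P, so P = 9 and Q = 983.
ΔP = 9 - 2 = 7.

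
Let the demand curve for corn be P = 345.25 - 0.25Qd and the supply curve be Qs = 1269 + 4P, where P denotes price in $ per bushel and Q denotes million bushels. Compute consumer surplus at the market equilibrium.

In direct form, Qd = 1381 - 4P.
Set Qd = Qs: 1381 - 4P = 1269 + 4P, so 112 = 8P and P* = 14.
From the demand curve, Q* = 1381 - 4(14) = 1325.
Demand choke price (Qd = 0): P = 1381/4 = 345.25. Consumer surplus = ½ × (345.25 - 14) × 1325 = 219453.125.

Consumer surplus = 219453.125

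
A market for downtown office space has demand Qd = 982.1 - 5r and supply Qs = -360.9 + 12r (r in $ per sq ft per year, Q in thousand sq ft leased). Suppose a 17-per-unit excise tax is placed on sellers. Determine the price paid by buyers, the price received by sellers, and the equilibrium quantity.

r_b = 91, r_s = 74, Q = 527.1

With a tax of 17 on sellers, they supply based on the net price r_s = r_b - 17, so Qs = -564.9 + 12r_b.
Equate demand and the shifted supply: 982.1 - 5r_b = -564.9 + 12r_b, giving 17r_b = 1547, so r_b = 91.
So r_s = 74 and the quantity traded is Q = 982.1 - 5(91) = 527.1.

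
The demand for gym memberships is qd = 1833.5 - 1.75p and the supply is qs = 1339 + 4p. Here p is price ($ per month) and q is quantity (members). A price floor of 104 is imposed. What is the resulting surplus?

At p = 104: qd = 1651.5 and qs = 1755.
Surplus = qs - qd = 1755 - 1651.5 = 103.5.

Surplus = 103.5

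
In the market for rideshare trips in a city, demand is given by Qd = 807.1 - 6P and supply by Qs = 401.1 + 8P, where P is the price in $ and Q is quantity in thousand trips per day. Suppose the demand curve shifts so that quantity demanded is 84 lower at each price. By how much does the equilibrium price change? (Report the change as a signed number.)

At equilibrium Qd = Qs, so 807.1 - 6P = 401.1 + 8P; collecting terms, 406 = 14P and P* = 29.
From the demand curve, Q* = 807.1 - 6(29) = 633.1.
After the shift, demand is Qd = 723.1 - 6P.
The new intersection has 322 = 14P, i.e. P = 23, Q = 585.1.
ΔP = 23 - 29 = -6.

ΔP = -6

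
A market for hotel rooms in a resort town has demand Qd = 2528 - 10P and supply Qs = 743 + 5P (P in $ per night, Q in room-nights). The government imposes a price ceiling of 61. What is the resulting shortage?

Evaluating both curves at the ceiling price 61 gives Qd = 1918, Qs = 1048.
Shortage = Qd - Qs = 1918 - 1048 = 870.

Shortage = 870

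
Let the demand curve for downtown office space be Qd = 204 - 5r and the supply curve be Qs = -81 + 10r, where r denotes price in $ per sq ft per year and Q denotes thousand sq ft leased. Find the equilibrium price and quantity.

r* = 19, Q* = 109

The market clears where 204 - 5r = -81 + 10r. Rearranging, 15r = 285, hence r* = 19.
Plugging r* into demand: Q* = 204 - 5(19) = 109.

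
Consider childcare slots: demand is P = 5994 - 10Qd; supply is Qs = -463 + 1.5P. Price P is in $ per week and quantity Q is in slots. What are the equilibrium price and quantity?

In direct form, Qd = 599.4 - 0.1P.
At equilibrium Qd = Qs, so 599.4 - 0.1P = -463 + 1.5P; collecting terms, 1062.4 = 1.6P and P* = 664.
Then Q* = 599.4 - 0.1(664) = 533.

P* = 664, Q* = 533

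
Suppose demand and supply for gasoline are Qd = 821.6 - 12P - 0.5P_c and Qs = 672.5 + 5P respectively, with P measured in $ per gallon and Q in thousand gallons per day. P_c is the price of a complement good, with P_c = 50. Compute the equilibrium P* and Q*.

With P_c = 50, demand is Qd = 796.6 - 12P.
The market clears where 796.6 - 12P = 672.5 + 5P. Rearranging, 17P = 124.1, hence P* = 7.3.
Plugging P* into demand: Q* = 796.6 - 12(7.3) = 709.

P* = 7.3, Q* = 709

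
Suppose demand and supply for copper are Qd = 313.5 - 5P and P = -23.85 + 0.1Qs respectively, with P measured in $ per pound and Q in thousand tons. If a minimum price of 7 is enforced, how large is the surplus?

Surplus = 30

Inverting to quantity form: Qs = 238.5 + 10P.
Evaluating both curves at the floor price 7 gives Qd = 278.5, Qs = 308.5.
Surplus = Qs - Qd = 308.5 - 278.5 = 30.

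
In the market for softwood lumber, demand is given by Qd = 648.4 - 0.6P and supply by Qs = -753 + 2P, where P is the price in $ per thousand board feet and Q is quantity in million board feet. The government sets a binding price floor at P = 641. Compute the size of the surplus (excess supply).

At P = 641: Qd = 263.8 and Qs = 529.
Surplus = Qs - Qd = 529 - 263.8 = 265.2.

Surplus = 265.2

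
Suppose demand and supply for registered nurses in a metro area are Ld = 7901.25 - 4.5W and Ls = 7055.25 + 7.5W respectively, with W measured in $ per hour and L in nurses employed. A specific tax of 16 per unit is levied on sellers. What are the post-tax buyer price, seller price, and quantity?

W_b = 80.5, W_s = 64.5, L = 7539

The tax drives a wedge W_b - W_s = 16. Substituting W_s = W_b - 16 into supply: Ls = 6935.25 + 7.5W_b.
Market clearing requires 7901.25 - 4.5W_b = 6935.25 + 7.5W_b; hence 966 = 12W_b and W_b = 80.5.
So W_s = 64.5 and the quantity traded is L = 7901.25 - 4.5(80.5) = 7539.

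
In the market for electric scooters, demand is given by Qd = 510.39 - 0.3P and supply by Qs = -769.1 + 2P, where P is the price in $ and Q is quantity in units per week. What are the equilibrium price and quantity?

P* = 556.3, Q* = 343.5

At equilibrium Qd = Qs, so 510.39 - 0.3P = -769.1 + 2P; collecting terms, 1279.49 = 2.3P and P* = 556.3.
Then Q* = 510.39 - 0.3(556.3) = 343.5.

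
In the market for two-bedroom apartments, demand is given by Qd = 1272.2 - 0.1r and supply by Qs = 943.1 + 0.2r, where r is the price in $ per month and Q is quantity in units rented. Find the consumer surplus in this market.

Consumer surplus = 6757031.25

The market clears where 1272.2 - 0.1r = 943.1 + 0.2r. Rearranging, 0.3r = 329.1, hence r* = 1097.
From the demand curve, Q* = 1272.2 - 0.1(1097) = 1162.5.
Demand choke price (Qd = 0): r = 1272.2/0.1 = 12722. Consumer surplus = ½ × (12722 - 1097) × 1162.5 = 6757031.25.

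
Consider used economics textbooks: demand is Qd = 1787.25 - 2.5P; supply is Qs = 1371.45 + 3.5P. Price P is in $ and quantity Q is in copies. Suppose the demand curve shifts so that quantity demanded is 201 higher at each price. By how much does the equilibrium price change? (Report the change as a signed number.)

The market clears where 1787.25 - 2.5P = 1371.45 + 3.5P. Rearranging, 6P = 415.8, hence P* = 69.3.
Substitute back: Q* = 1787.25 - 2.5(69.3) = 1614.
After the shift, demand is Qd = 1988.25 - 2.5P.
The new intersection has 616.8 = 6P, i.e. P = 102.8, Q = 1731.25.
ΔP = 102.8 - 69.3 = 33.5.

ΔP = 33.5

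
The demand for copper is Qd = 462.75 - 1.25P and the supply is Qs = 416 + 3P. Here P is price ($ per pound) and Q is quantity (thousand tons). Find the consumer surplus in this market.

Consumer surplus = 80640.4

At equilibrium Qd = Qs, so 462.75 - 1.25P = 416 + 3P; collecting terms, 46.75 = 4.25P and P* = 11.
Substitute back: Q* = 462.75 - 1.25(11) = 449.
Demand choke price (Qd = 0): P = 462.75/1.25 = 370.2. Consumer surplus = ½ × (370.2 - 11) × 449 = 80640.4.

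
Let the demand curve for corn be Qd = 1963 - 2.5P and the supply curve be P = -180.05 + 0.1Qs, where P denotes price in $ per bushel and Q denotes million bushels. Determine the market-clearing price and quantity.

P* = 13, Q* = 1930.5

Inverting to quantity form: Qs = 1800.5 + 10P.
Set Qd = Qs: 1963 - 2.5P = 1800.5 + 10P, so 162.5 = 12.5P and P* = 13.
Substitute back: Q* = 1963 - 2.5(13) = 1930.5.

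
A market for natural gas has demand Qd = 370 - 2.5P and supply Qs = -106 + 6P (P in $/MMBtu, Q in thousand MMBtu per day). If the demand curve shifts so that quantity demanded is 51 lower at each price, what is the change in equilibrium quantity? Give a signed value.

ΔQ = -36

The market clears where 370 - 2.5P = -106 + 6P. Rearranging, 8.5P = 476, hence P* = 56.
From the demand curve, Q* = 370 - 2.5(56) = 230.
After the shift, demand is Qd = 319 - 2.5P.
The new intersection has 425 = 8.5P, i.e. P = 50, Q = 194.
ΔQ = 194 - 230 = -36.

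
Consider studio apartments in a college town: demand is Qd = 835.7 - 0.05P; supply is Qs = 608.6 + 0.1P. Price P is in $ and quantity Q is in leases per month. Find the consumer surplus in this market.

At equilibrium Qd = Qs, so 835.7 - 0.05P = 608.6 + 0.1P; collecting terms, 227.1 = 0.15P and P* = 1514.
From the demand curve, Q* = 835.7 - 0.05(1514) = 760.
Demand choke price (Qd = 0): P = 835.7/0.05 = 16714. Consumer surplus = ½ × (16714 - 1514) × 760 = 5776000.

Consumer surplus = 5776000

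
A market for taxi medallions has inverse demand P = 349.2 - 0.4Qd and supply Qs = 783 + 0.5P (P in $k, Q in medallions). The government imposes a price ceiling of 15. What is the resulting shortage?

Inverting to quantity form: Qd = 873 - 2.5P.
Evaluating both curves at the ceiling price 15 gives Qd = 835.5, Qs = 790.5.
Shortage = Qd - Qs = 835.5 - 790.5 = 45.

Shortage = 45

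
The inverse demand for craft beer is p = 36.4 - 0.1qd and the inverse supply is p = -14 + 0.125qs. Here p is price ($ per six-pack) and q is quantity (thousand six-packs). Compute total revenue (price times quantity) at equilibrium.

Total revenue = 3136

Solving each curve for q: qd = 364 - 10p and qs = 112 + 8p.
The market clears where 364 - 10p = 112 + 8p. Rearranging, 18p = 252, hence p* = 14.
Then q* = 364 - 10(14) = 224.
Total revenue = p* × q* = 14 × 224 = 3136.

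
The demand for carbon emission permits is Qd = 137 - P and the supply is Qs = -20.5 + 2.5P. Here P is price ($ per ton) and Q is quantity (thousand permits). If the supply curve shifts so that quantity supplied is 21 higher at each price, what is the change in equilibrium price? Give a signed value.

At equilibrium Qd = Qs, so 137 - P = -20.5 + 2.5P; collecting terms, 157.5 = 3.5P and P* = 45.
Plugging P* into demand: Q* = 137 - 45 = 92.
After the shift, supply is Qs = 0.5 + 2.5P.
The new intersection has 136.5 = 3.5P, i.e. P = 39, Q = 98.
ΔP = 39 - 45 = -6.

ΔP = -6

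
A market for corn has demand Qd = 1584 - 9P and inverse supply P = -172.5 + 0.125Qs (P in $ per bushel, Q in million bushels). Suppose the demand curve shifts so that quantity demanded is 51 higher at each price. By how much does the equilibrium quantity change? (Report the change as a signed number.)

Rewriting in direct form: Qs = 1380 + 8P.
Equating demand and supply, 1584 - 9P = 1380 + 8P gives 17P = 204, so P* = 12.
Substitute back: Q* = 1584 - 9(12) = 1476.
After the shift, demand is Qd = 1635 - 9P.
Re-solving, 17P = 255 gives P = 15 and Q = 1500.
ΔQ = 1500 - 1476 = 24.

ΔQ = 24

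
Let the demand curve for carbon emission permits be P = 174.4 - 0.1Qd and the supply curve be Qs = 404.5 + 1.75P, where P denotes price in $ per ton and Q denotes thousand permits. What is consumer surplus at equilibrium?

Consumer surplus = 18240.8

Solving each curve for Q: Qd = 1744 - 10P.
The market clears where 1744 - 10P = 404.5 + 1.75P. Rearranging, 11.75P = 1339.5, hence P* = 114.
Substitute back: Q* = 1744 - 10(114) = 604.
Demand choke price (Qd = 0): P = 1744/10 = 174.4. Consumer surplus = ½ × (174.4 - 114) × 604 = 18240.8.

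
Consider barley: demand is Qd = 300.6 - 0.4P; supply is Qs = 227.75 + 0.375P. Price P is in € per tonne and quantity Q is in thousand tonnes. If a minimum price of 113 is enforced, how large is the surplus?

Surplus = 14.725

With P fixed at 113, quantity demanded is 255.4 and quantity supplied is 270.125.
Surplus = Qs - Qd = 270.125 - 255.4 = 14.725.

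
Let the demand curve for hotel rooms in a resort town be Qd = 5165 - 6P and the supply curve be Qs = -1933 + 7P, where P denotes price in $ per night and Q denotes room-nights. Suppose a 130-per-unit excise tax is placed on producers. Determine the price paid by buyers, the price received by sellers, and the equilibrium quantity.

P_b = 616, P_s = 486, Q = 1469

With a tax of 130 on producers, they supply based on the net price P_s = P_b - 130, so Qs = -2843 + 7P_b.
Market clearing requires 5165 - 6P_b = -2843 + 7P_b; hence 8008 = 13P_b and P_b = 616.
So P_s = 486 and the quantity traded is Q = 5165 - 6(616) = 1469.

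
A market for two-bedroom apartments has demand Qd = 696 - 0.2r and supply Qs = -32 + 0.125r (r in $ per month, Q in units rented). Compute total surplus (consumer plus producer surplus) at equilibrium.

Total surplus = 399776

The market clears where 696 - 0.2r = -32 + 0.125r. Rearranging, 0.325r = 728, hence r* = 2240.
Plugging r* into demand: Q* = 696 - 0.2(2240) = 248.
Demand choke price = 3480; supply choke price = 256. CS = ½(3480 - 2240)(248) = 153760; PS = ½(2240 - 256)(248) = 246016. Total surplus = 399776.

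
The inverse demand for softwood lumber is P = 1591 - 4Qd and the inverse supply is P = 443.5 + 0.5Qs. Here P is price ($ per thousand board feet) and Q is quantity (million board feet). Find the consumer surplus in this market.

Consumer surplus = 130050

Rewriting in direct form: Qd = 397.75 - 0.25P and Qs = -887 + 2P.
The market clears where 397.75 - 0.25P = -887 + 2P. Rearranging, 2.25P = 1284.75, hence P* = 571.
From the demand curve, Q* = 397.75 - 0.25(571) = 255.
Demand choke price (Qd = 0): P = 397.75/0.25 = 1591. Consumer surplus = ½ × (1591 - 571) × 255 = 130050.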